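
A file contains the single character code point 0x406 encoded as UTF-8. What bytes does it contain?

D0 86

U+0406 = 0x406 = 1030 decimal. In range U+0080–U+07FF → 2-byte form: 110xxxxx 10xxxxxx.
Binary (11 bits): 10000000110.
Split 5+6: 10000 | 000110.
Byte 1: 11010000 = 0xD0.
Byte 2: 10000110 = 0x86.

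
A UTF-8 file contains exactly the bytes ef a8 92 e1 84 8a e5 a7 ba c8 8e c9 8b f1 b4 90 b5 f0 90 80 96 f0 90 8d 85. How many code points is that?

Byte at offset 0: 0xEF = 11101111 → 3-byte char (#1). Advance 3.
Byte at offset 3: 0xE1 = 11100001 → 3-byte char (#2). Advance 3.
Byte at offset 6: 0xE5 = 11100101 → 3-byte char (#3). Advance 3.
Byte at offset 9: 0xC8 = 11001000 → 2-byte char (#4). Advance 2.
Byte at offset 11: 0xC9 = 11001001 → 2-byte char (#5). Advance 2.
Byte at offset 13: 0xF1 = 11110001 → 4-byte char (#6). Advance 4.
Byte at offset 17: 0xF0 = 11110000 → 4-byte char (#7). Advance 4.
Byte at offset 21: 0xF0 = 11110000 → 4-byte char (#8). Advance 4.
Reached end at offset 25 after 8 code points.

8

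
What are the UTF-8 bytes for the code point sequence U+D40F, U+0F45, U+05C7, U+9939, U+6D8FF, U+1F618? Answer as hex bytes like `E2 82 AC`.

ED 90 8F E0 BD 85 D7 87 E9 A4 B9 F1 AD A3 BF F0 9F 98 98

U+D40F: 3-byte form → ED 90 8F.
U+0F45: 3-byte form → E0 BD 85.
U+05C7: 2-byte form → D7 87.
U+9939: 3-byte form → E9 A4 B9.
U+6D8FF: 4-byte form → F1 AD A3 BF.
U+1F618: 4-byte form → F0 9F 98 98.
Concatenated (19 bytes): ED 90 8F E0 BD 85 D7 87 E9 A4 B9 F1 AD A3 BF F0 9F 98 98.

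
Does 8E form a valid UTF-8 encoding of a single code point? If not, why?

Byte 0x8E = 10001110 has the form 10xxxxxx — a continuation byte — but there is no preceding leading byte.

invalid (continuation byte with no leading byte)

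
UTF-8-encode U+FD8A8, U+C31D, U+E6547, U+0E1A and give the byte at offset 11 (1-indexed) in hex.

0x87

1-indexed offset 11 is 0-indexed offset 10.
U+FD8A8 → 4-byte form F3 BD A2 A8 at offsets 0–3.
U+C31D → 3-byte form EC 8C 9D at offsets 4–6.
U+E6547 → 4-byte form F3 A6 95 87 at offsets 7–10.
Offset 10 falls in char 3's range; it's byte 4 of F3 A6 95 87 = 0x87.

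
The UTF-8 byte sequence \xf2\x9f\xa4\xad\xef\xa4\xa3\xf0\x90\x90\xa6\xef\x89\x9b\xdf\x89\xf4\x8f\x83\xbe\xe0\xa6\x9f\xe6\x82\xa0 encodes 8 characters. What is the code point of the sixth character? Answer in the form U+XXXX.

U+10F0FE

Offset 0: leading byte 0xF2 = 11110010 → 4-byte char #1 = F2 9F A4 AD.
Offset 4: leading byte 0xEF = 11101111 → 3-byte char #2 = EF A4 A3.
Offset 7: leading byte 0xF0 = 11110000 → 4-byte char #3 = F0 90 90 A6.
Offset 11: leading byte 0xEF = 11101111 → 3-byte char #4 = EF 89 9B.
Offset 14: leading byte 0xDF = 11011111 → 2-byte char #5 = DF 89.
Offset 16: leading byte 0xF4 = 11110100 → 4-byte char #6 = F4 8F 83 BE.
Leading byte 0xF4 = 11110100 matches 11110xxx → 4-byte sequence.
Byte 1: 0xF4 = 11110100, payload 100 (3 bits).
Byte 2: 0x8F = 10001111 (10xxxxxx ✓), payload 001111.
Byte 3: 0x83 = 10000011 (10xxxxxx ✓), payload 000011.
Byte 4: 0xBE = 10111110 (10xxxxxx ✓), payload 111110.
Concatenate: 100001111000011111110 = 0x10F0FE (21 bits → U+10F0FE).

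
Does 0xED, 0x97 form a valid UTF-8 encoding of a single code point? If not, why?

Leading byte 0xED = 11101101 → 3-byte form, but only 2 bytes are present.

invalid (sequence truncated)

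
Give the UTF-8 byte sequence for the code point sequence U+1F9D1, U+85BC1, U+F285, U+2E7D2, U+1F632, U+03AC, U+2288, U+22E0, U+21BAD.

F0 9F A7 91 F2 85 AF 81 EF 8A 85 F0 AE 9F 92 F0 9F 98 B2 CE AC E2 8A 88 E2 8B A0 F0 A1 AE AD

U+1F9D1: 4-byte form → F0 9F A7 91.
U+85BC1: 4-byte form → F2 85 AF 81.
U+F285: 3-byte form → EF 8A 85.
U+2E7D2: 4-byte form → F0 AE 9F 92.
U+1F632: 4-byte form → F0 9F 98 B2.
U+03AC: 2-byte form → CE AC.
U+2288: 3-byte form → E2 8A 88.
U+22E0: 3-byte form → E2 8B A0.
U+21BAD: 4-byte form → F0 A1 AE AD.
Concatenated (31 bytes): F0 9F A7 91 F2 85 AF 81 EF 8A 85 F0 AE 9F 92 F0 9F 98 B2 CE AC E2 8A 88 E2 8B A0 F0 A1 AE AD.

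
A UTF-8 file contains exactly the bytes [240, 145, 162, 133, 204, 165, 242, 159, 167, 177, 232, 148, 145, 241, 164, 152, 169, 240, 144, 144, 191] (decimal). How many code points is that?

Byte at offset 0: 0xF0 = 11110000 → 4-byte char (#1). Advance 4.
Byte at offset 4: 0xCC = 11001100 → 2-byte char (#2). Advance 2.
Byte at offset 6: 0xF2 = 11110010 → 4-byte char (#3). Advance 4.
Byte at offset 10: 0xE8 = 11101000 → 3-byte char (#4). Advance 3.
Byte at offset 13: 0xF1 = 11110001 → 4-byte char (#5). Advance 4.
Byte at offset 17: 0xF0 = 11110000 → 4-byte char (#6). Advance 4.
Reached end at offset 21 after 6 code points.

6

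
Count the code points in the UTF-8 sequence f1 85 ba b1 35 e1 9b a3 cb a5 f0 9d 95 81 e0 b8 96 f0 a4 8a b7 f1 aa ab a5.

Byte at offset 0: 0xF1 = 11110001 → 4-byte char (#1). Advance 4.
Byte at offset 4: 0x35 = 00110101 → 1-byte char (#2). Advance 1.
Byte at offset 5: 0xE1 = 11100001 → 3-byte char (#3). Advance 3.
Byte at offset 8: 0xCB = 11001011 → 2-byte char (#4). Advance 2.
Byte at offset 10: 0xF0 = 11110000 → 4-byte char (#5). Advance 4.
Byte at offset 14: 0xE0 = 11100000 → 3-byte char (#6). Advance 3.
Byte at offset 17: 0xF0 = 11110000 → 4-byte char (#7). Advance 4.
Byte at offset 21: 0xF1 = 11110001 → 4-byte char (#8). Advance 4.
Reached end at offset 25 after 8 code points.

8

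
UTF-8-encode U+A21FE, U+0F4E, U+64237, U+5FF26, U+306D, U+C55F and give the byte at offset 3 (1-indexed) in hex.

1-indexed offset 3 is 0-indexed offset 2.
U+A21FE → 4-byte form F2 A2 87 BE at offsets 0–3.
Offset 2 falls in char 1's range; it's byte 3 of F2 A2 87 BE = 0x87.

0x87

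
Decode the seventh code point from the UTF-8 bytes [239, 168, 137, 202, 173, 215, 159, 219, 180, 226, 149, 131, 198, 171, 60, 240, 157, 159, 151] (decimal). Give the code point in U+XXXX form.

U+003C

Offset 0: leading byte 0xEF = 11101111 → 3-byte char #1 = EF A8 89.
Offset 3: leading byte 0xCA = 11001010 → 2-byte char #2 = CA AD.
Offset 5: leading byte 0xD7 = 11010111 → 2-byte char #3 = D7 9F.
Offset 7: leading byte 0xDB = 11011011 → 2-byte char #4 = DB B4.
Offset 9: leading byte 0xE2 = 11100010 → 3-byte char #5 = E2 95 83.
Offset 12: leading byte 0xC6 = 11000110 → 2-byte char #6 = C6 AB.
Offset 14: leading byte 0x3C = 00111100 → 1-byte char #7 = 3C.
Leading byte 0x3C = 00111100 matches 0xxxxxxx → 1-byte sequence.
Byte 1: 0x3C = 00111100, payload 0111100 (7 bits).
Concatenate: 0111100 = 0x3C (7 bits → U+003C).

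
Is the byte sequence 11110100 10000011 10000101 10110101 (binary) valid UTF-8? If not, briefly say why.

Leading byte 0xF4 = 11110100 → 4-byte form.
Continuation bytes 0x83=10000011, 0x85=10000101, 0xB5=10110101 all match 10xxxxxx.
Decoded value 0x103175 is ≥ 0x10000 (shortest form) and not a surrogate.

valid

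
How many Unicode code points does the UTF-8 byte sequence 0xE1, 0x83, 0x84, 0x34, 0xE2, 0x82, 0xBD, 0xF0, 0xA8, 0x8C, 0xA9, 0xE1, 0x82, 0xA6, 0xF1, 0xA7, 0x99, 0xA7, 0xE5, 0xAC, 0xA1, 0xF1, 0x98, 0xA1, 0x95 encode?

8

Byte at offset 0: 0xE1 = 11100001 → 3-byte char (#1). Advance 3.
Byte at offset 3: 0x34 = 00110100 → 1-byte char (#2). Advance 1.
Byte at offset 4: 0xE2 = 11100010 → 3-byte char (#3). Advance 3.
Byte at offset 7: 0xF0 = 11110000 → 4-byte char (#4). Advance 4.
Byte at offset 11: 0xE1 = 11100001 → 3-byte char (#5). Advance 3.
Byte at offset 14: 0xF1 = 11110001 → 4-byte char (#6). Advance 4.
Byte at offset 18: 0xE5 = 11100101 → 3-byte char (#7). Advance 3.
Byte at offset 21: 0xF1 = 11110001 → 4-byte char (#8). Advance 4.
Reached end at offset 25 after 8 code points.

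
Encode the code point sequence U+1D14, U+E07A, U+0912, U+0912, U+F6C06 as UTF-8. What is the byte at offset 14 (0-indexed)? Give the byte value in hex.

0xB0

U+1D14 → 3-byte form E1 B4 94 at offsets 0–2.
U+E07A → 3-byte form EE 81 BA at offsets 3–5.
U+0912 → 3-byte form E0 A4 92 at offsets 6–8.
U+0912 → 3-byte form E0 A4 92 at offsets 9–11.
U+F6C06 → 4-byte form F3 B6 B0 86 at offsets 12–15.
Offset 14 falls in char 5's range; it's byte 3 of F3 B6 B0 86 = 0xB0.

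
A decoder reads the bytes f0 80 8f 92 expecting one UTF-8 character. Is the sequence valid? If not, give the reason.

Leading byte 0xF0 = 11110000 → 4-byte form.
Continuation bytes all match 10xxxxxx. Payload decodes to 0x3D2.
But 0x3D2 < 0x10000, the minimum for a 4-byte sequence — this is an overlong encoding.

invalid (overlong encoding)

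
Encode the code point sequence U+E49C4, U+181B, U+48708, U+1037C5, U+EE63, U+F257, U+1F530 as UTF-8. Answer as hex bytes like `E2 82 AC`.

U+E49C4: 4-byte form → F3 A4 A7 84.
U+181B: 3-byte form → E1 A0 9B.
U+48708: 4-byte form → F1 88 9C 88.
U+1037C5: 4-byte form → F4 83 9F 85.
U+EE63: 3-byte form → EE B9 A3.
U+F257: 3-byte form → EF 89 97.
U+1F530: 4-byte form → F0 9F 94 B0.
Concatenated (25 bytes): F3 A4 A7 84 E1 A0 9B F1 88 9C 88 F4 83 9F 85 EE B9 A3 EF 89 97 F0 9F 94 B0.

F3 A4 A7 84 E1 A0 9B F1 88 9C 88 F4 83 9F 85 EE B9 A3 EF 89 97 F0 9F 94 B0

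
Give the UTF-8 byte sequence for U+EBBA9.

F3 AB AE A9

U+EBBA9 = 0xEBBA9 = 965545 decimal. In range U+10000–U+10FFFF → 4-byte form: 11110xxx 10xxxxxx 10xxxxxx 10xxxxxx.
Binary (21 bits): 011101011101110101001.
Split 3+6+6+6: 011 | 101011 | 101110 | 101001.
Byte 1: 11110011 = 0xF3.
Byte 2: 10101011 = 0xAB.
Byte 3: 10101110 = 0xAE.
Byte 4: 10101001 = 0xA9.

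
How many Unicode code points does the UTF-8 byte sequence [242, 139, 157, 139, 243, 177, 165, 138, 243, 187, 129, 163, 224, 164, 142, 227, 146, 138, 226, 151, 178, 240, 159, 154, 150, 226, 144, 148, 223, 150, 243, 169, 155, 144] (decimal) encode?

Byte at offset 0: 0xF2 = 11110010 → 4-byte char (#1). Advance 4.
Byte at offset 4: 0xF3 = 11110011 → 4-byte char (#2). Advance 4.
Byte at offset 8: 0xF3 = 11110011 → 4-byte char (#3). Advance 4.
Byte at offset 12: 0xE0 = 11100000 → 3-byte char (#4). Advance 3.
Byte at offset 15: 0xE3 = 11100011 → 3-byte char (#5). Advance 3.
Byte at offset 18: 0xE2 = 11100010 → 3-byte char (#6). Advance 3.
Byte at offset 21: 0xF0 = 11110000 → 4-byte char (#7). Advance 4.
Byte at offset 25: 0xE2 = 11100010 → 3-byte char (#8). Advance 3.
Byte at offset 28: 0xDF = 11011111 → 2-byte char (#9). Advance 2.
Byte at offset 30: 0xF3 = 11110011 → 4-byte char (#10). Advance 4.
Reached end at offset 34 after 10 code points.

10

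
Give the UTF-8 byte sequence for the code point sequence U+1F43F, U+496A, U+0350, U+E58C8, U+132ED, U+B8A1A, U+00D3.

U+1F43F: 4-byte form → F0 9F 90 BF.
U+496A: 3-byte form → E4 A5 AA.
U+0350: 2-byte form → CD 90.
U+E58C8: 4-byte form → F3 A5 A3 88.
U+132ED: 4-byte form → F0 93 8B AD.
U+B8A1A: 4-byte form → F2 B8 A8 9A.
U+00D3: 2-byte form → C3 93.
Concatenated (23 bytes): F0 9F 90 BF E4 A5 AA CD 90 F3 A5 A3 88 F0 93 8B AD F2 B8 A8 9A C3 93.

F0 9F 90 BF E4 A5 AA CD 90 F3 A5 A3 88 F0 93 8B AD F2 B8 A8 9A C3 93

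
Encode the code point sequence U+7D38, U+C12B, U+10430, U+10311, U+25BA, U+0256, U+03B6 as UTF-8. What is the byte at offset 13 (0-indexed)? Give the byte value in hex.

0x91

U+7D38 → 3-byte form E7 B4 B8 at offsets 0–2.
U+C12B → 3-byte form EC 84 AB at offsets 3–5.
U+10430 → 4-byte form F0 90 90 B0 at offsets 6–9.
U+10311 → 4-byte form F0 90 8C 91 at offsets 10–13.
Offset 13 falls in char 4's range; it's byte 4 of F0 90 8C 91 = 0x91.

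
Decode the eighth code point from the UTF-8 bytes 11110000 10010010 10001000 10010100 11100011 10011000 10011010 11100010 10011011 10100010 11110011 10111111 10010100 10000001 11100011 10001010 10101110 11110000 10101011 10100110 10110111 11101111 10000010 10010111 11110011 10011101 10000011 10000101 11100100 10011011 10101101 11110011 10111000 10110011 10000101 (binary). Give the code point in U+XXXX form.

U+DD0C5

Offset 0: leading byte 0xF0 = 11110000 → 4-byte char #1 = F0 92 88 94.
Offset 4: leading byte 0xE3 = 11100011 → 3-byte char #2 = E3 98 9A.
Offset 7: leading byte 0xE2 = 11100010 → 3-byte char #3 = E2 9B A2.
Offset 10: leading byte 0xF3 = 11110011 → 4-byte char #4 = F3 BF 94 81.
Offset 14: leading byte 0xE3 = 11100011 → 3-byte char #5 = E3 8A AE.
Offset 17: leading byte 0xF0 = 11110000 → 4-byte char #6 = F0 AB A6 B7.
Offset 21: leading byte 0xEF = 11101111 → 3-byte char #7 = EF 82 97.
Offset 24: leading byte 0xF3 = 11110011 → 4-byte char #8 = F3 9D 83 85.
Leading byte 0xF3 = 11110011 matches 11110xxx → 4-byte sequence.
Byte 1: 0xF3 = 11110011, payload 011 (3 bits).
Byte 2: 0x9D = 10011101 (10xxxxxx ✓), payload 011101.
Byte 3: 0x83 = 10000011 (10xxxxxx ✓), payload 000011.
Byte 4: 0x85 = 10000101 (10xxxxxx ✓), payload 000101.
Concatenate: 011011101000011000101 = 0xDD0C5 (21 bits → U+DD0C5).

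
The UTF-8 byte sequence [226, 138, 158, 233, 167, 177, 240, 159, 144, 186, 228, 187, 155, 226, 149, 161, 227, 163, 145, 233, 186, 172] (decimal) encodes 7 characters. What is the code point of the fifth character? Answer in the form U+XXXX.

Offset 0: leading byte 0xE2 = 11100010 → 3-byte char #1 = E2 8A 9E.
Offset 3: leading byte 0xE9 = 11101001 → 3-byte char #2 = E9 A7 B1.
Offset 6: leading byte 0xF0 = 11110000 → 4-byte char #3 = F0 9F 90 BA.
Offset 10: leading byte 0xE4 = 11100100 → 3-byte char #4 = E4 BB 9B.
Offset 13: leading byte 0xE2 = 11100010 → 3-byte char #5 = E2 95 A1.
Leading byte 0xE2 = 11100010 matches 1110xxxx → 3-byte sequence.
Byte 1: 0xE2 = 11100010, payload 0010 (4 bits).
Byte 2: 0x95 = 10010101 (10xxxxxx ✓), payload 010101.
Byte 3: 0xA1 = 10100001 (10xxxxxx ✓), payload 100001.
Concatenate: 0010010101100001 = 0x2561 (16 bits → U+2561).

U+2561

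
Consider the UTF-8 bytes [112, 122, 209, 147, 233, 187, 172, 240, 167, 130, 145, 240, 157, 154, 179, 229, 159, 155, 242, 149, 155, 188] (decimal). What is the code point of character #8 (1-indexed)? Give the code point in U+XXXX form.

Offset 0: leading byte 0x70 = 01110000 → 1-byte char #1 = 70.
Offset 1: leading byte 0x7A = 01111010 → 1-byte char #2 = 7A.
Offset 2: leading byte 0xD1 = 11010001 → 2-byte char #3 = D1 93.
Offset 4: leading byte 0xE9 = 11101001 → 3-byte char #4 = E9 BB AC.
Offset 7: leading byte 0xF0 = 11110000 → 4-byte char #5 = F0 A7 82 91.
Offset 11: leading byte 0xF0 = 11110000 → 4-byte char #6 = F0 9D 9A B3.
Offset 15: leading byte 0xE5 = 11100101 → 3-byte char #7 = E5 9F 9B.
Offset 18: leading byte 0xF2 = 11110010 → 4-byte char #8 = F2 95 9B BC.
Leading byte 0xF2 = 11110010 matches 11110xxx → 4-byte sequence.
Byte 1: 0xF2 = 11110010, payload 010 (3 bits).
Byte 2: 0x95 = 10010101 (10xxxxxx ✓), payload 010101.
Byte 3: 0x9B = 10011011 (10xxxxxx ✓), payload 011011.
Byte 4: 0xBC = 10111100 (10xxxxxx ✓), payload 111100.
Concatenate: 010010101011011111100 = 0x956FC (21 bits → U+956FC).

U+956FC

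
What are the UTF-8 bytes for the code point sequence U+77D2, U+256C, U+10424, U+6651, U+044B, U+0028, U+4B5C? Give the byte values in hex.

U+77D2: 3-byte form → E7 9F 92.
U+256C: 3-byte form → E2 95 AC.
U+10424: 4-byte form → F0 90 90 A4.
U+6651: 3-byte form → E6 99 91.
U+044B: 2-byte form → D1 8B.
U+0028: 1-byte form → 28.
U+4B5C: 3-byte form → E4 AD 9C.
Concatenated (19 bytes): E7 9F 92 E2 95 AC F0 90 90 A4 E6 99 91 D1 8B 28 E4 AD 9C.

E7 9F 92 E2 95 AC F0 90 90 A4 E6 99 91 D1 8B 28 E4 AD 9C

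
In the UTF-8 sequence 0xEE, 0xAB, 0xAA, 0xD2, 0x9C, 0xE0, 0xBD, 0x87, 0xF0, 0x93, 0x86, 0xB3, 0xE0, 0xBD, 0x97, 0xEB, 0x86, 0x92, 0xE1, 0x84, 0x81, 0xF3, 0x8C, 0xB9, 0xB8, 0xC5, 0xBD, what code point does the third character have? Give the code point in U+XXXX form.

U+0F47

Offset 0: leading byte 0xEE = 11101110 → 3-byte char #1 = EE AB AA.
Offset 3: leading byte 0xD2 = 11010010 → 2-byte char #2 = D2 9C.
Offset 5: leading byte 0xE0 = 11100000 → 3-byte char #3 = E0 BD 87.
Leading byte 0xE0 = 11100000 matches 1110xxxx → 3-byte sequence.
Byte 1: 0xE0 = 11100000, payload 0000 (4 bits).
Byte 2: 0xBD = 10111101 (10xxxxxx ✓), payload 111101.
Byte 3: 0x87 = 10000111 (10xxxxxx ✓), payload 000111.
Concatenate: 0000111101000111 = 0xF47 (16 bits → U+0F47).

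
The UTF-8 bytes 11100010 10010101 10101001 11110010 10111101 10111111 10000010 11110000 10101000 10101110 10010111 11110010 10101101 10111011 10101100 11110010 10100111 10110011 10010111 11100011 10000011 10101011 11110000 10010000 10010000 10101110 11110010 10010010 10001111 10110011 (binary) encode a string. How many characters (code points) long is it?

8

Byte at offset 0: 0xE2 = 11100010 → 3-byte char (#1). Advance 3.
Byte at offset 3: 0xF2 = 11110010 → 4-byte char (#2). Advance 4.
Byte at offset 7: 0xF0 = 11110000 → 4-byte char (#3). Advance 4.
Byte at offset 11: 0xF2 = 11110010 → 4-byte char (#4). Advance 4.
Byte at offset 15: 0xF2 = 11110010 → 4-byte char (#5). Advance 4.
Byte at offset 19: 0xE3 = 11100011 → 3-byte char (#6). Advance 3.
Byte at offset 22: 0xF0 = 11110000 → 4-byte char (#7). Advance 4.
Byte at offset 26: 0xF2 = 11110010 → 4-byte char (#8). Advance 4.
Reached end at offset 30 after 8 code points.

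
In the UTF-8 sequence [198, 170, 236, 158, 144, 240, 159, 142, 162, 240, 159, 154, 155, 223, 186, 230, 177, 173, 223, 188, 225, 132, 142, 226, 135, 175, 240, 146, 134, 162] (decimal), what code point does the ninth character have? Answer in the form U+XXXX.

U+21EF

Offset 0: leading byte 0xC6 = 11000110 → 2-byte char #1 = C6 AA.
Offset 2: leading byte 0xEC = 11101100 → 3-byte char #2 = EC 9E 90.
Offset 5: leading byte 0xF0 = 11110000 → 4-byte char #3 = F0 9F 8E A2.
Offset 9: leading byte 0xF0 = 11110000 → 4-byte char #4 = F0 9F 9A 9B.
Offset 13: leading byte 0xDF = 11011111 → 2-byte char #5 = DF BA.
Offset 15: leading byte 0xE6 = 11100110 → 3-byte char #6 = E6 B1 AD.
Offset 18: leading byte 0xDF = 11011111 → 2-byte char #7 = DF BC.
Offset 20: leading byte 0xE1 = 11100001 → 3-byte char #8 = E1 84 8E.
Offset 23: leading byte 0xE2 = 11100010 → 3-byte char #9 = E2 87 AF.
Leading byte 0xE2 = 11100010 matches 1110xxxx → 3-byte sequence.
Byte 1: 0xE2 = 11100010, payload 0010 (4 bits).
Byte 2: 0x87 = 10000111 (10xxxxxx ✓), payload 000111.
Byte 3: 0xAF = 10101111 (10xxxxxx ✓), payload 101111.
Concatenate: 0010000111101111 = 0x21EF (16 bits → U+21EF).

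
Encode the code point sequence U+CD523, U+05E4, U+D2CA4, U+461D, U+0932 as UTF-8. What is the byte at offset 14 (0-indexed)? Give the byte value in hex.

U+CD523 → 4-byte form F3 8D 94 A3 at offsets 0–3.
U+05E4 → 2-byte form D7 A4 at offsets 4–5.
U+D2CA4 → 4-byte form F3 92 B2 A4 at offsets 6–9.
U+461D → 3-byte form E4 98 9D at offsets 10–12.
U+0932 → 3-byte form E0 A4 B2 at offsets 13–15.
Offset 14 falls in char 5's range; it's byte 2 of E0 A4 B2 = 0xA4.

0xA4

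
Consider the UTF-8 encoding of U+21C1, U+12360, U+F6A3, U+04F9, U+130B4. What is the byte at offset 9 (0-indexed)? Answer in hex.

U+21C1 → 3-byte form E2 87 81 at offsets 0–2.
U+12360 → 4-byte form F0 92 8D A0 at offsets 3–6.
U+F6A3 → 3-byte form EF 9A A3 at offsets 7–9.
Offset 9 falls in char 3's range; it's byte 3 of EF 9A A3 = 0xA3.

0xA3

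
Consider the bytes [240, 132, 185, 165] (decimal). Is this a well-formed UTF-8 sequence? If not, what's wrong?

Leading byte 0xF0 = 11110000 → 4-byte form.
Continuation bytes all match 10xxxxxx. Payload decodes to 0x4E65.
But 0x4E65 < 0x10000, the minimum for a 4-byte sequence — this is an overlong encoding.

invalid (overlong encoding)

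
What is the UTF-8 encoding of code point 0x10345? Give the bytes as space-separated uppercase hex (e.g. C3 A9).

U+10345 = 0x10345 = 66373 decimal. In range U+10000–U+10FFFF → 4-byte form: 11110xxx 10xxxxxx 10xxxxxx 10xxxxxx.
Binary (21 bits): 000010000001101000101.
Split 3+6+6+6: 000 | 010000 | 001101 | 000101.
Byte 1: 11110000 = 0xF0.
Byte 2: 10010000 = 0x90.
Byte 3: 10001101 = 0x8D.
Byte 4: 10000101 = 0x85.

F0 90 8D 85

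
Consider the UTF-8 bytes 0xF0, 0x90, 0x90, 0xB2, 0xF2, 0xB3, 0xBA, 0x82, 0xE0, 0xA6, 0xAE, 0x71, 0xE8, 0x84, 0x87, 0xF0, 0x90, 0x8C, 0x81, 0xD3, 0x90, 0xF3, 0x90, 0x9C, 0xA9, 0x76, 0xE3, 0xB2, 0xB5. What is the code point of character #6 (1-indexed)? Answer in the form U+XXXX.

Offset 0: leading byte 0xF0 = 11110000 → 4-byte char #1 = F0 90 90 B2.
Offset 4: leading byte 0xF2 = 11110010 → 4-byte char #2 = F2 B3 BA 82.
Offset 8: leading byte 0xE0 = 11100000 → 3-byte char #3 = E0 A6 AE.
Offset 11: leading byte 0x71 = 01110001 → 1-byte char #4 = 71.
Offset 12: leading byte 0xE8 = 11101000 → 3-byte char #5 = E8 84 87.
Offset 15: leading byte 0xF0 = 11110000 → 4-byte char #6 = F0 90 8C 81.
Leading byte 0xF0 = 11110000 matches 11110xxx → 4-byte sequence.
Byte 1: 0xF0 = 11110000, payload 000 (3 bits).
Byte 2: 0x90 = 10010000 (10xxxxxx ✓), payload 010000.
Byte 3: 0x8C = 10001100 (10xxxxxx ✓), payload 001100.
Byte 4: 0x81 = 10000001 (10xxxxxx ✓), payload 000001.
Concatenate: 000010000001100000001 = 0x10301 (21 bits → U+10301).

U+10301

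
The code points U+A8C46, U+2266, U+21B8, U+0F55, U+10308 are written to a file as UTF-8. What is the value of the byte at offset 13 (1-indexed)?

1-indexed offset 13 is 0-indexed offset 12.
U+A8C46 → 4-byte form F2 A8 B1 86 at offsets 0–3.
U+2266 → 3-byte form E2 89 A6 at offsets 4–6.
U+21B8 → 3-byte form E2 86 B8 at offsets 7–9.
U+0F55 → 3-byte form E0 BD 95 at offsets 10–12.
Offset 12 falls in char 4's range; it's byte 3 of E0 BD 95 = 0x95.

0x95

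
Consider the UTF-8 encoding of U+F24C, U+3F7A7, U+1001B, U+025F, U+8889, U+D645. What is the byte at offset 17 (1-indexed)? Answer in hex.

1-indexed offset 17 is 0-indexed offset 16.
U+F24C → 3-byte form EF 89 8C at offsets 0–2.
U+3F7A7 → 4-byte form F0 BF 9E A7 at offsets 3–6.
U+1001B → 4-byte form F0 90 80 9B at offsets 7–10.
U+025F → 2-byte form C9 9F at offsets 11–12.
U+8889 → 3-byte form E8 A2 89 at offsets 13–15.
U+D645 → 3-byte form ED 99 85 at offsets 16–18.
Offset 16 falls in char 6's range; it's byte 1 of ED 99 85 = 0xED.

0xED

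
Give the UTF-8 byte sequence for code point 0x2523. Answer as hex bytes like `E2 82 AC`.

E2 94 A3

U+2523 = 0x2523 = 9507 decimal. In range U+0800–U+FFFF → 3-byte form: 1110xxxx 10xxxxxx 10xxxxxx.
Binary (16 bits): 0010010100100011.
Split 4+6+6: 0010 | 010100 | 100011.
Byte 1: 11100010 = 0xE2.
Byte 2: 10010100 = 0x94.
Byte 3: 10100011 = 0xA3.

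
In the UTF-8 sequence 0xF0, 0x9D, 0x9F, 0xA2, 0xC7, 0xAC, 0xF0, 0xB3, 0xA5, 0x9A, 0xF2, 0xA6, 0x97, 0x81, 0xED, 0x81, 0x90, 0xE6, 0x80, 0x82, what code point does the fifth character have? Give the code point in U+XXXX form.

Offset 0: leading byte 0xF0 = 11110000 → 4-byte char #1 = F0 9D 9F A2.
Offset 4: leading byte 0xC7 = 11000111 → 2-byte char #2 = C7 AC.
Offset 6: leading byte 0xF0 = 11110000 → 4-byte char #3 = F0 B3 A5 9A.
Offset 10: leading byte 0xF2 = 11110010 → 4-byte char #4 = F2 A6 97 81.
Offset 14: leading byte 0xED = 11101101 → 3-byte char #5 = ED 81 90.
Leading byte 0xED = 11101101 matches 1110xxxx → 3-byte sequence.
Byte 1: 0xED = 11101101, payload 1101 (4 bits).
Byte 2: 0x81 = 10000001 (10xxxxxx ✓), payload 000001.
Byte 3: 0x90 = 10010000 (10xxxxxx ✓), payload 010000.
Concatenate: 1101000001010000 = 0xD050 (16 bits → U+D050).

U+D050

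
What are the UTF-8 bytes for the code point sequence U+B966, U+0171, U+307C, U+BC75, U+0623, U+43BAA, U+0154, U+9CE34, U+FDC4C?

EB A5 A6 C5 B1 E3 81 BC EB B1 B5 D8 A3 F1 83 AE AA C5 94 F2 9C B8 B4 F3 BD B1 8C

U+B966: 3-byte form → EB A5 A6.
U+0171: 2-byte form → C5 B1.
U+307C: 3-byte form → E3 81 BC.
U+BC75: 3-byte form → EB B1 B5.
U+0623: 2-byte form → D8 A3.
U+43BAA: 4-byte form → F1 83 AE AA.
U+0154: 2-byte form → C5 94.
U+9CE34: 4-byte form → F2 9C B8 B4.
U+FDC4C: 4-byte form → F3 BD B1 8C.
Concatenated (27 bytes): EB A5 A6 C5 B1 E3 81 BC EB B1 B5 D8 A3 F1 83 AE AA C5 94 F2 9C B8 B4 F3 BD B1 8C.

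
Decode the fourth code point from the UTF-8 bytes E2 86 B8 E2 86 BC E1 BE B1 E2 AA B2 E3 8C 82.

Offset 0: leading byte 0xE2 = 11100010 → 3-byte char #1 = E2 86 B8.
Offset 3: leading byte 0xE2 = 11100010 → 3-byte char #2 = E2 86 BC.
Offset 6: leading byte 0xE1 = 11100001 → 3-byte char #3 = E1 BE B1.
Offset 9: leading byte 0xE2 = 11100010 → 3-byte char #4 = E2 AA B2.
Leading byte 0xE2 = 11100010 matches 1110xxxx → 3-byte sequence.
Byte 1: 0xE2 = 11100010, payload 0010 (4 bits).
Byte 2: 0xAA = 10101010 (10xxxxxx ✓), payload 101010.
Byte 3: 0xB2 = 10110010 (10xxxxxx ✓), payload 110010.
Concatenate: 0010101010110010 = 0x2AB2 (16 bits → U+2AB2).

U+2AB2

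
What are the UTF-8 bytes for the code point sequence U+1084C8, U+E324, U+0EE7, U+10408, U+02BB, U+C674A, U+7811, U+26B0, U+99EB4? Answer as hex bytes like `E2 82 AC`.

F4 88 93 88 EE 8C A4 E0 BB A7 F0 90 90 88 CA BB F3 86 9D 8A E7 A0 91 E2 9A B0 F2 99 BA B4

U+1084C8: 4-byte form → F4 88 93 88.
U+E324: 3-byte form → EE 8C A4.
U+0EE7: 3-byte form → E0 BB A7.
U+10408: 4-byte form → F0 90 90 88.
U+02BB: 2-byte form → CA BB.
U+C674A: 4-byte form → F3 86 9D 8A.
U+7811: 3-byte form → E7 A0 91.
U+26B0: 3-byte form → E2 9A B0.
U+99EB4: 4-byte form → F2 99 BA B4.
Concatenated (30 bytes): F4 88 93 88 EE 8C A4 E0 BB A7 F0 90 90 88 CA BB F3 86 9D 8A E7 A0 91 E2 9A B0 F2 99 BA B4.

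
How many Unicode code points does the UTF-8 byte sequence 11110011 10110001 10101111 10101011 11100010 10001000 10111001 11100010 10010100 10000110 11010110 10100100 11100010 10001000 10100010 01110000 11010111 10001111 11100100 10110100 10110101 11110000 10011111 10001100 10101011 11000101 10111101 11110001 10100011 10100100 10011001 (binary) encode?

Byte at offset 0: 0xF3 = 11110011 → 4-byte char (#1). Advance 4.
Byte at offset 4: 0xE2 = 11100010 → 3-byte char (#2). Advance 3.
Byte at offset 7: 0xE2 = 11100010 → 3-byte char (#3). Advance 3.
Byte at offset 10: 0xD6 = 11010110 → 2-byte char (#4). Advance 2.
Byte at offset 12: 0xE2 = 11100010 → 3-byte char (#5). Advance 3.
Byte at offset 15: 0x70 = 01110000 → 1-byte char (#6). Advance 1.
Byte at offset 16: 0xD7 = 11010111 → 2-byte char (#7). Advance 2.
Byte at offset 18: 0xE4 = 11100100 → 3-byte char (#8). Advance 3.
Byte at offset 21: 0xF0 = 11110000 → 4-byte char (#9). Advance 4.
Byte at offset 25: 0xC5 = 11000101 → 2-byte char (#10). Advance 2.
Byte at offset 27: 0xF1 = 11110001 → 4-byte char (#11). Advance 4.
Reached end at offset 31 after 11 code points.

11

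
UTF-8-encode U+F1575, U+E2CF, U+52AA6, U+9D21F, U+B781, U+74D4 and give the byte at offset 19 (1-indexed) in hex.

0xE7

1-indexed offset 19 is 0-indexed offset 18.
U+F1575 → 4-byte form F3 B1 95 B5 at offsets 0–3.
U+E2CF → 3-byte form EE 8B 8F at offsets 4–6.
U+52AA6 → 4-byte form F1 92 AA A6 at offsets 7–10.
U+9D21F → 4-byte form F2 9D 88 9F at offsets 11–14.
U+B781 → 3-byte form EB 9E 81 at offsets 15–17.
U+74D4 → 3-byte form E7 93 94 at offsets 18–20.
Offset 18 falls in char 6's range; it's byte 1 of E7 93 94 = 0xE7.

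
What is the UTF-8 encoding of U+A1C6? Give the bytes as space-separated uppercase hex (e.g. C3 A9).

EA 87 86

U+A1C6 = 0xA1C6 = 41414 decimal. In range U+0800–U+FFFF → 3-byte form: 1110xxxx 10xxxxxx 10xxxxxx.
Binary (16 bits): 1010000111000110.
Split 4+6+6: 1010 | 000111 | 000110.
Byte 1: 11101010 = 0xEA.
Byte 2: 10000111 = 0x87.
Byte 3: 10000110 = 0x86.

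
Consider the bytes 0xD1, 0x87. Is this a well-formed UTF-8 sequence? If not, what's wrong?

Leading byte 0xD1 = 11010001 → 2-byte form.
Continuation bytes 0x87=10000111 all match 10xxxxxx.
Decoded value 0x447 is ≥ 0x80 (shortest form) and not a surrogate.

valid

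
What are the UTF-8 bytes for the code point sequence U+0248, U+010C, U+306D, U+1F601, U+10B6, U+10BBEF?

U+0248: 2-byte form → C9 88.
U+010C: 2-byte form → C4 8C.
U+306D: 3-byte form → E3 81 AD.
U+1F601: 4-byte form → F0 9F 98 81.
U+10B6: 3-byte form → E1 82 B6.
U+10BBEF: 4-byte form → F4 8B AF AF.
Concatenated (18 bytes): C9 88 C4 8C E3 81 AD F0 9F 98 81 E1 82 B6 F4 8B AF AF.

C9 88 C4 8C E3 81 AD F0 9F 98 81 E1 82 B6 F4 8B AF AF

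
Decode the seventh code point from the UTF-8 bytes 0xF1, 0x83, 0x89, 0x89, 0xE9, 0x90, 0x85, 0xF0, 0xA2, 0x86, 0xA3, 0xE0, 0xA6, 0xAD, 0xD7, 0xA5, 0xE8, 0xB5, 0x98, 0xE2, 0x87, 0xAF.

U+21EF

Offset 0: leading byte 0xF1 = 11110001 → 4-byte char #1 = F1 83 89 89.
Offset 4: leading byte 0xE9 = 11101001 → 3-byte char #2 = E9 90 85.
Offset 7: leading byte 0xF0 = 11110000 → 4-byte char #3 = F0 A2 86 A3.
Offset 11: leading byte 0xE0 = 11100000 → 3-byte char #4 = E0 A6 AD.
Offset 14: leading byte 0xD7 = 11010111 → 2-byte char #5 = D7 A5.
Offset 16: leading byte 0xE8 = 11101000 → 3-byte char #6 = E8 B5 98.
Offset 19: leading byte 0xE2 = 11100010 → 3-byte char #7 = E2 87 AF.
Leading byte 0xE2 = 11100010 matches 1110xxxx → 3-byte sequence.
Byte 1: 0xE2 = 11100010, payload 0010 (4 bits).
Byte 2: 0x87 = 10000111 (10xxxxxx ✓), payload 000111.
Byte 3: 0xAF = 10101111 (10xxxxxx ✓), payload 101111.
Concatenate: 0010000111101111 = 0x21EF (16 bits → U+21EF).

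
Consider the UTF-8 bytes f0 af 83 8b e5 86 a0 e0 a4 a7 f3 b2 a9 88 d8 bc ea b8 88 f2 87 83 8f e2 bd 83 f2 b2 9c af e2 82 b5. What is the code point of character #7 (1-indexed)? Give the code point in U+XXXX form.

Offset 0: leading byte 0xF0 = 11110000 → 4-byte char #1 = F0 AF 83 8B.
Offset 4: leading byte 0xE5 = 11100101 → 3-byte char #2 = E5 86 A0.
Offset 7: leading byte 0xE0 = 11100000 → 3-byte char #3 = E0 A4 A7.
Offset 10: leading byte 0xF3 = 11110011 → 4-byte char #4 = F3 B2 A9 88.
Offset 14: leading byte 0xD8 = 11011000 → 2-byte char #5 = D8 BC.
Offset 16: leading byte 0xEA = 11101010 → 3-byte char #6 = EA B8 88.
Offset 19: leading byte 0xF2 = 11110010 → 4-byte char #7 = F2 87 83 8F.
Leading byte 0xF2 = 11110010 matches 11110xxx → 4-byte sequence.
Byte 1: 0xF2 = 11110010, payload 010 (3 bits).
Byte 2: 0x87 = 10000111 (10xxxxxx ✓), payload 000111.
Byte 3: 0x83 = 10000011 (10xxxxxx ✓), payload 000011.
Byte 4: 0x8F = 10001111 (10xxxxxx ✓), payload 001111.
Concatenate: 010000111000011001111 = 0x870CF (21 bits → U+870CF).

U+870CF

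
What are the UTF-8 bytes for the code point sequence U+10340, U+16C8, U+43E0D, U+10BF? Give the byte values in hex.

F0 90 8D 80 E1 9B 88 F1 83 B8 8D E1 82 BF

U+10340: 4-byte form → F0 90 8D 80.
U+16C8: 3-byte form → E1 9B 88.
U+43E0D: 4-byte form → F1 83 B8 8D.
U+10BF: 3-byte form → E1 82 BF.
Concatenated (14 bytes): F0 90 8D 80 E1 9B 88 F1 83 B8 8D E1 82 BF.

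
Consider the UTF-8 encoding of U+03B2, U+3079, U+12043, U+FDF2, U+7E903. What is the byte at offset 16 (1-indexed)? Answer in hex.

1-indexed offset 16 is 0-indexed offset 15.
U+03B2 → 2-byte form CE B2 at offsets 0–1.
U+3079 → 3-byte form E3 81 B9 at offsets 2–4.
U+12043 → 4-byte form F0 92 81 83 at offsets 5–8.
U+FDF2 → 3-byte form EF B7 B2 at offsets 9–11.
U+7E903 → 4-byte form F1 BE A4 83 at offsets 12–15.
Offset 15 falls in char 5's range; it's byte 4 of F1 BE A4 83 = 0x83.

0x83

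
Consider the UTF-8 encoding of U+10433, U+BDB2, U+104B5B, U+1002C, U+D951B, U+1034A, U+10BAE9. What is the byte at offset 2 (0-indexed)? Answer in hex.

0x90

U+10433 → 4-byte form F0 90 90 B3 at offsets 0–3.
Offset 2 falls in char 1's range; it's byte 3 of F0 90 90 B3 = 0x90.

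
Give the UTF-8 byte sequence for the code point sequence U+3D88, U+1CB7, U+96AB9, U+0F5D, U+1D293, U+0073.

E3 B6 88 E1 B2 B7 F2 96 AA B9 E0 BD 9D F0 9D 8A 93 73

U+3D88: 3-byte form → E3 B6 88.
U+1CB7: 3-byte form → E1 B2 B7.
U+96AB9: 4-byte form → F2 96 AA B9.
U+0F5D: 3-byte form → E0 BD 9D.
U+1D293: 4-byte form → F0 9D 8A 93.
U+0073: 1-byte form → 73.
Concatenated (18 bytes): E3 B6 88 E1 B2 B7 F2 96 AA B9 E0 BD 9D F0 9D 8A 93 73.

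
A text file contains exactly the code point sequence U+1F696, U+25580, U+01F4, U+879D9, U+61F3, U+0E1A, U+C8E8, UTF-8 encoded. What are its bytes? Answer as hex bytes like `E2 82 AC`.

U+1F696: 4-byte form → F0 9F 9A 96.
U+25580: 4-byte form → F0 A5 96 80.
U+01F4: 2-byte form → C7 B4.
U+879D9: 4-byte form → F2 87 A7 99.
U+61F3: 3-byte form → E6 87 B3.
U+0E1A: 3-byte form → E0 B8 9A.
U+C8E8: 3-byte form → EC A3 A8.
Concatenated (23 bytes): F0 9F 9A 96 F0 A5 96 80 C7 B4 F2 87 A7 99 E6 87 B3 E0 B8 9A EC A3 A8.

F0 9F 9A 96 F0 A5 96 80 C7 B4 F2 87 A7 99 E6 87 B3 E0 B8 9A EC A3 A8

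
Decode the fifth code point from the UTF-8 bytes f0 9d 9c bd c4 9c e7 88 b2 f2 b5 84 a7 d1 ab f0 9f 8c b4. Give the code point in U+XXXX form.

Offset 0: leading byte 0xF0 = 11110000 → 4-byte char #1 = F0 9D 9C BD.
Offset 4: leading byte 0xC4 = 11000100 → 2-byte char #2 = C4 9C.
Offset 6: leading byte 0xE7 = 11100111 → 3-byte char #3 = E7 88 B2.
Offset 9: leading byte 0xF2 = 11110010 → 4-byte char #4 = F2 B5 84 A7.
Offset 13: leading byte 0xD1 = 11010001 → 2-byte char #5 = D1 AB.
Leading byte 0xD1 = 11010001 matches 110xxxxx → 2-byte sequence.
Byte 1: 0xD1 = 11010001, payload 10001 (5 bits).
Byte 2: 0xAB = 10101011 (10xxxxxx ✓), payload 101011.
Concatenate: 10001101011 = 0x46B (11 bits → U+046B).

U+046B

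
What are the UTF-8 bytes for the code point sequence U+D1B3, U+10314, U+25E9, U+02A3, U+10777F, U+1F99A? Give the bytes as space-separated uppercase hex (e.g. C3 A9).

ED 86 B3 F0 90 8C 94 E2 97 A9 CA A3 F4 87 9D BF F0 9F A6 9A

U+D1B3: 3-byte form → ED 86 B3.
U+10314: 4-byte form → F0 90 8C 94.
U+25E9: 3-byte form → E2 97 A9.
U+02A3: 2-byte form → CA A3.
U+10777F: 4-byte form → F4 87 9D BF.
U+1F99A: 4-byte form → F0 9F A6 9A.
Concatenated (20 bytes): ED 86 B3 F0 90 8C 94 E2 97 A9 CA A3 F4 87 9D BF F0 9F A6 9A.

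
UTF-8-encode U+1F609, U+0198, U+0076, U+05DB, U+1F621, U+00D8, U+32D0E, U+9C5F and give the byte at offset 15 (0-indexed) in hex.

U+1F609 → 4-byte form F0 9F 98 89 at offsets 0–3.
U+0198 → 2-byte form C6 98 at offsets 4–5.
U+0076 → 1-byte form 76 at offsets 6–6.
U+05DB → 2-byte form D7 9B at offsets 7–8.
U+1F621 → 4-byte form F0 9F 98 A1 at offsets 9–12.
U+00D8 → 2-byte form C3 98 at offsets 13–14.
U+32D0E → 4-byte form F0 B2 B4 8E at offsets 15–18.
Offset 15 falls in char 7's range; it's byte 1 of F0 B2 B4 8E = 0xF0.

0xF0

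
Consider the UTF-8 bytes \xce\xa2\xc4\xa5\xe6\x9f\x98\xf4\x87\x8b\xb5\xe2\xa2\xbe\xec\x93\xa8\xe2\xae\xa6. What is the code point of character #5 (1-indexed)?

Offset 0: leading byte 0xCE = 11001110 → 2-byte char #1 = CE A2.
Offset 2: leading byte 0xC4 = 11000100 → 2-byte char #2 = C4 A5.
Offset 4: leading byte 0xE6 = 11100110 → 3-byte char #3 = E6 9F 98.
Offset 7: leading byte 0xF4 = 11110100 → 4-byte char #4 = F4 87 8B B5.
Offset 11: leading byte 0xE2 = 11100010 → 3-byte char #5 = E2 A2 BE.
Leading byte 0xE2 = 11100010 matches 1110xxxx → 3-byte sequence.
Byte 1: 0xE2 = 11100010, payload 0010 (4 bits).
Byte 2: 0xA2 = 10100010 (10xxxxxx ✓), payload 100010.
Byte 3: 0xBE = 10111110 (10xxxxxx ✓), payload 111110.
Concatenate: 0010100010111110 = 0x28BE (16 bits → U+28BE).

U+28BE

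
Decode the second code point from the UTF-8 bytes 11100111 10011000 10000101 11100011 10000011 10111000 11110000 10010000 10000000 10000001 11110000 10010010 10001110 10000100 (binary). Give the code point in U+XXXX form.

U+30F8

Offset 0: leading byte 0xE7 = 11100111 → 3-byte char #1 = E7 98 85.
Offset 3: leading byte 0xE3 = 11100011 → 3-byte char #2 = E3 83 B8.
Leading byte 0xE3 = 11100011 matches 1110xxxx → 3-byte sequence.
Byte 1: 0xE3 = 11100011, payload 0011 (4 bits).
Byte 2: 0x83 = 10000011 (10xxxxxx ✓), payload 000011.
Byte 3: 0xB8 = 10111000 (10xxxxxx ✓), payload 111000.
Concatenate: 0011000011111000 = 0x30F8 (16 bits → U+30F8).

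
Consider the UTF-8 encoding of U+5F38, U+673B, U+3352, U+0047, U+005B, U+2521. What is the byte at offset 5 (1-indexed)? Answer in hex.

0x9C

1-indexed offset 5 is 0-indexed offset 4.
U+5F38 → 3-byte form E5 BC B8 at offsets 0–2.
U+673B → 3-byte form E6 9C BB at offsets 3–5.
Offset 4 falls in char 2's range; it's byte 2 of E6 9C BB = 0x9C.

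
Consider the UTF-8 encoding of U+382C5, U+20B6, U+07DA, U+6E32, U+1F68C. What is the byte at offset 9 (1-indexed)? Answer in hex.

1-indexed offset 9 is 0-indexed offset 8.
U+382C5 → 4-byte form F0 B8 8B 85 at offsets 0–3.
U+20B6 → 3-byte form E2 82 B6 at offsets 4–6.
U+07DA → 2-byte form DF 9A at offsets 7–8.
Offset 8 falls in char 3's range; it's byte 2 of DF 9A = 0x9A.

0x9A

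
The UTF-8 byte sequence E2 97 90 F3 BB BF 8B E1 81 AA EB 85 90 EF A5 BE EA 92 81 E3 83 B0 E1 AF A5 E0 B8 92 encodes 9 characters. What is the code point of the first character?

Offset 0: leading byte 0xE2 = 11100010 → 3-byte char #1 = E2 97 90.
Leading byte 0xE2 = 11100010 matches 1110xxxx → 3-byte sequence.
Byte 1: 0xE2 = 11100010, payload 0010 (4 bits).
Byte 2: 0x97 = 10010111 (10xxxxxx ✓), payload 010111.
Byte 3: 0x90 = 10010000 (10xxxxxx ✓), payload 010000.
Concatenate: 0010010111010000 = 0x25D0 (16 bits → U+25D0).

U+25D0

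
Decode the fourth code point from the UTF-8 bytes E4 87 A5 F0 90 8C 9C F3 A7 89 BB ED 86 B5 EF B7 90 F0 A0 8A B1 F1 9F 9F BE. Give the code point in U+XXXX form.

U+D1B5

Offset 0: leading byte 0xE4 = 11100100 → 3-byte char #1 = E4 87 A5.
Offset 3: leading byte 0xF0 = 11110000 → 4-byte char #2 = F0 90 8C 9C.
Offset 7: leading byte 0xF3 = 11110011 → 4-byte char #3 = F3 A7 89 BB.
Offset 11: leading byte 0xED = 11101101 → 3-byte char #4 = ED 86 B5.
Leading byte 0xED = 11101101 matches 1110xxxx → 3-byte sequence.
Byte 1: 0xED = 11101101, payload 1101 (4 bits).
Byte 2: 0x86 = 10000110 (10xxxxxx ✓), payload 000110.
Byte 3: 0xB5 = 10110101 (10xxxxxx ✓), payload 110101.
Concatenate: 1101000110110101 = 0xD1B5 (16 bits → U+D1B5).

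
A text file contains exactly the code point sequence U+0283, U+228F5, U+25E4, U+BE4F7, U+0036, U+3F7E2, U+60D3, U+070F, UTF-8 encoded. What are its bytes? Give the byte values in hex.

CA 83 F0 A2 A3 B5 E2 97 A4 F2 BE 93 B7 36 F0 BF 9F A2 E6 83 93 DC 8F

U+0283: 2-byte form → CA 83.
U+228F5: 4-byte form → F0 A2 A3 B5.
U+25E4: 3-byte form → E2 97 A4.
U+BE4F7: 4-byte form → F2 BE 93 B7.
U+0036: 1-byte form → 36.
U+3F7E2: 4-byte form → F0 BF 9F A2.
U+60D3: 3-byte form → E6 83 93.
U+070F: 2-byte form → DC 8F.
Concatenated (23 bytes): CA 83 F0 A2 A3 B5 E2 97 A4 F2 BE 93 B7 36 F0 BF 9F A2 E6 83 93 DC 8F.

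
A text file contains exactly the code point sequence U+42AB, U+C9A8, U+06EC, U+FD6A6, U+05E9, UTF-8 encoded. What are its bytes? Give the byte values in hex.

U+42AB: 3-byte form → E4 8A AB.
U+C9A8: 3-byte form → EC A6 A8.
U+06EC: 2-byte form → DB AC.
U+FD6A6: 4-byte form → F3 BD 9A A6.
U+05E9: 2-byte form → D7 A9.
Concatenated (14 bytes): E4 8A AB EC A6 A8 DB AC F3 BD 9A A6 D7 A9.

E4 8A AB EC A6 A8 DB AC F3 BD 9A A6 D7 A9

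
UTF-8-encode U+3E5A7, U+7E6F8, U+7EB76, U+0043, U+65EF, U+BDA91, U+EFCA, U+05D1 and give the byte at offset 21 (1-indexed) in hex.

1-indexed offset 21 is 0-indexed offset 20.
U+3E5A7 → 4-byte form F0 BE 96 A7 at offsets 0–3.
U+7E6F8 → 4-byte form F1 BE 9B B8 at offsets 4–7.
U+7EB76 → 4-byte form F1 BE AD B6 at offsets 8–11.
U+0043 → 1-byte form 43 at offsets 12–12.
U+65EF → 3-byte form E6 97 AF at offsets 13–15.
U+BDA91 → 4-byte form F2 BD AA 91 at offsets 16–19.
U+EFCA → 3-byte form EE BF 8A at offsets 20–22.
Offset 20 falls in char 7's range; it's byte 1 of EE BF 8A = 0xEE.

0xEE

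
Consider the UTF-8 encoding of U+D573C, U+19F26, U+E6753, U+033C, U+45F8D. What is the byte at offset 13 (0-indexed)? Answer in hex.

0xBC

U+D573C → 4-byte form F3 95 9C BC at offsets 0–3.
U+19F26 → 4-byte form F0 99 BC A6 at offsets 4–7.
U+E6753 → 4-byte form F3 A6 9D 93 at offsets 8–11.
U+033C → 2-byte form CC BC at offsets 12–13.
Offset 13 falls in char 4's range; it's byte 2 of CC BC = 0xBC.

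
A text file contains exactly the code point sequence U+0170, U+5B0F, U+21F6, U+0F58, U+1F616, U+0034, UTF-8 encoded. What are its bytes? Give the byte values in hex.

U+0170: 2-byte form → C5 B0.
U+5B0F: 3-byte form → E5 AC 8F.
U+21F6: 3-byte form → E2 87 B6.
U+0F58: 3-byte form → E0 BD 98.
U+1F616: 4-byte form → F0 9F 98 96.
U+0034: 1-byte form → 34.
Concatenated (16 bytes): C5 B0 E5 AC 8F E2 87 B6 E0 BD 98 F0 9F 98 96 34.

C5 B0 E5 AC 8F E2 87 B6 E0 BD 98 F0 9F 98 96 34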